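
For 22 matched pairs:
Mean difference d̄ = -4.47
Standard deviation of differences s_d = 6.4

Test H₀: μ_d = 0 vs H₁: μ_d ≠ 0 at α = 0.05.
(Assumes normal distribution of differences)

df = n - 1 = 21
SE = s_d/√n = 6.4/√22 = 1.3645
t = d̄/SE = -4.47/1.3645 = -3.2759
Critical value: t_{0.025,21} = ±2.080
p-value ≈ 0.0036
Decision: reject H₀

Answer: t = -3.2759, reject H₀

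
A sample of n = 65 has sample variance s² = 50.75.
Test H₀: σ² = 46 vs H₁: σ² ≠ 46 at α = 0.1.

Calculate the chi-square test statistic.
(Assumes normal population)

Answer: χ² = 70.6087, fail to reject H₀

Derivation:
df = n - 1 = 64
χ² = (n-1)s²/σ₀² = 64×50.75/46 = 70.6087
Critical values: χ²_{0.95,64} = 46.595, χ²_{0.05,64} = 83.675
Rejection region: χ² < 46.595 or χ² > 83.675
Decision: fail to reject H₀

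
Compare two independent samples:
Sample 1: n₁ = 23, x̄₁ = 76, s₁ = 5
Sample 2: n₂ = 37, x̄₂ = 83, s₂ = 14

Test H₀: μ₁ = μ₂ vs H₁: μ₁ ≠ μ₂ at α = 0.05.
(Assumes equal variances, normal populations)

Pooled variance: s²_p = [22×5² + 36×14²]/(58) = 131.1379
s_p = 11.4515
SE = s_p×√(1/n₁ + 1/n₂) = 11.4515×√(1/23 + 1/37) = 3.0407
t = (x̄₁ - x̄₂)/SE = (76 - 83)/3.0407 = -2.3021
df = 58, t-critical = ±2.002
Decision: reject H₀

Answer: t = -2.3021, reject H₀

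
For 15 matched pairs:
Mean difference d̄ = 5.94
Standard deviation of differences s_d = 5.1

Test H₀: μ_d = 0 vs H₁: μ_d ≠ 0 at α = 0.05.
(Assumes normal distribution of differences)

df = n - 1 = 14
SE = s_d/√n = 5.1/√15 = 1.3168
t = d̄/SE = 5.94/1.3168 = 4.5109
Critical value: t_{0.025,14} = ±2.145
p-value ≈ 0.0005
Decision: reject H₀

Answer: t = 4.5109, reject H₀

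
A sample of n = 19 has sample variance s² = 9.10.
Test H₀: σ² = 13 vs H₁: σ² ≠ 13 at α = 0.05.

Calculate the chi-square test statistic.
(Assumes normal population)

df = n - 1 = 18
χ² = (n-1)s²/σ₀² = 18×9.10/13 = 12.6000
Critical values: χ²_{0.975,18} = 8.231, χ²_{0.025,18} = 31.526
Rejection region: χ² < 8.231 or χ² > 31.526
Decision: fail to reject H₀

Answer: χ² = 12.6000, fail to reject H₀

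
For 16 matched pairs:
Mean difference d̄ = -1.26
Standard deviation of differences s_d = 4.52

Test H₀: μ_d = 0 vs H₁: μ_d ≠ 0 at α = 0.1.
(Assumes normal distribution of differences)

df = n - 1 = 15
SE = s_d/√n = 4.52/√16 = 1.1300
t = d̄/SE = -1.26/1.1300 = -1.1150
Critical value: t_{0.05,15} = ±1.753
p-value ≈ 0.2824
Decision: fail to reject H₀

Answer: t = -1.1150, fail to reject H₀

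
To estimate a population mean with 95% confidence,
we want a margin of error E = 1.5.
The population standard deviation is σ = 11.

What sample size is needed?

z_0.025 = 1.960
n = (z×σ/E)² = (1.960×11/1.5)²
n = 206.5927
Round up: n = 207

Answer: n = 207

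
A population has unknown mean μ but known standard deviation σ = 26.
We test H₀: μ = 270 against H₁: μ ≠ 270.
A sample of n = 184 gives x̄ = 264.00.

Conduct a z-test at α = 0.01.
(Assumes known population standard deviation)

Standard error: SE = σ/√n = 26/√184 = 1.9167
z-statistic: z = (x̄ - μ₀)/SE = (264.00 - 270)/1.9167 = -3.1304
Critical value: ±2.576
p-value = 0.0017
Decision: reject H₀

Answer: z = -3.1304, reject H₀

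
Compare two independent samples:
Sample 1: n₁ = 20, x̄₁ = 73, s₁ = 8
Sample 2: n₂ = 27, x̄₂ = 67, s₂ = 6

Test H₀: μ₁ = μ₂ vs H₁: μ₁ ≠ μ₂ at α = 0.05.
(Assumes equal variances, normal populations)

Answer: t = 2.9409, reject H₀

Derivation:
Pooled variance: s²_p = [19×8² + 26×6²]/(45) = 47.8222
s_p = 6.9154
SE = s_p×√(1/n₁ + 1/n₂) = 6.9154×√(1/20 + 1/27) = 2.0402
t = (x̄₁ - x̄₂)/SE = (73 - 67)/2.0402 = 2.9409
df = 45, t-critical = ±2.014
Decision: reject H₀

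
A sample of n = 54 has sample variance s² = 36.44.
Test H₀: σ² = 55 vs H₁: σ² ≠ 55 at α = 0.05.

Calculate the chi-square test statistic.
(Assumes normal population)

df = n - 1 = 53
χ² = (n-1)s²/σ₀² = 53×36.44/55 = 35.1149
Critical values: χ²_{0.975,53} = 34.776, χ²_{0.025,53} = 75.002
Rejection region: χ² < 34.776 or χ² > 75.002
Decision: fail to reject H₀

Answer: χ² = 35.1149, fail to reject H₀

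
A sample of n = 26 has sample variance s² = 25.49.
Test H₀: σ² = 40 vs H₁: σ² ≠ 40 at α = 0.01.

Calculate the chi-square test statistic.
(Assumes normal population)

df = n - 1 = 25
χ² = (n-1)s²/σ₀² = 25×25.49/40 = 15.9313
Critical values: χ²_{0.995,25} = 10.520, χ²_{0.005,25} = 46.928
Rejection region: χ² < 10.520 or χ² > 46.928
Decision: fail to reject H₀

Answer: χ² = 15.9313, fail to reject H₀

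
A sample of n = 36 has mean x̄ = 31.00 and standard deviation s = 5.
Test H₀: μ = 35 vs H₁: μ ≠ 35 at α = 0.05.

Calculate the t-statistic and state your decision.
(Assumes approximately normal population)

Answer: t = -4.8002, reject H₀

Derivation:
df = n - 1 = 35
SE = s/√n = 5/√36 = 0.8333
t = (x̄ - μ₀)/SE = (31.00 - 35)/0.8333 = -4.8002
Critical value: t_{0.025,35} = ±2.030
p-value < 0.0001
Decision: reject H₀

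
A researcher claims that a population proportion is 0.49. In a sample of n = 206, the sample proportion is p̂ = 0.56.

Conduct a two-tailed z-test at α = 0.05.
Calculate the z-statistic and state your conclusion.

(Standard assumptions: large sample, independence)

H₀: p = 0.49, H₁: p ≠ 0.49
Standard error: SE = √(p₀(1-p₀)/n) = √(0.49×0.51/206) = 0.034830
z-statistic: z = (p̂ - p₀)/SE = (0.56 - 0.49)/0.034830 = 2.0098
Critical value: z_0.025 = ±1.960
p-value = 0.0445
Decision: reject H₀ at α = 0.05

Answer: z = 2.0098, reject H₀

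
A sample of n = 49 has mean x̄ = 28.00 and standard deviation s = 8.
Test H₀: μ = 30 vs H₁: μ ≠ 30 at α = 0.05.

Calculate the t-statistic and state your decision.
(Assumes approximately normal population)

Answer: t = -1.7499, fail to reject H₀

Derivation:
df = n - 1 = 48
SE = s/√n = 8/√49 = 1.1429
t = (x̄ - μ₀)/SE = (28.00 - 30)/1.1429 = -1.7499
Critical value: t_{0.025,48} = ±2.011
p-value ≈ 0.0865
Decision: fail to reject H₀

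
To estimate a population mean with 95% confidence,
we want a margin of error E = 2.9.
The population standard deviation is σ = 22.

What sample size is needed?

z_0.025 = 1.960
n = (z×σ/E)² = (1.960×22/2.9)²
n = 221.0861
Round up: n = 222

Answer: n = 222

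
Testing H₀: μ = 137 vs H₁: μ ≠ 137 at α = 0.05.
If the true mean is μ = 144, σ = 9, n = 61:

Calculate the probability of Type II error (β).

SE = σ/√n = 9/√61 = 1.1523
Critical values: μ₀ ± z_0.025×SE = 137 ± 1.960×1.1523
Acceptance region: (134.7415, 139.2585)
Under H₁ (μ = 144): z_high = (139.2585 - 144)/1.1523 = -4.1148, z_low = (134.7415 - 144)/1.1523 = -8.0348
β = P(not reject | H₁) = Φ(-4.1148) - Φ(-8.0348) ≈ 0.0000

Answer: β ≈ 0.0000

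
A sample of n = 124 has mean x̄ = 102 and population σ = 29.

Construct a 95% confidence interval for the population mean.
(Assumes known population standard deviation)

Answer: (96.8956, 107.1044)

Derivation:
Confidence level: 95%, α = 0.05
z_0.025 = 1.960
SE = σ/√n = 29/√124 = 2.6043
Margin of error = 1.960 × 2.6043 = 5.1044
CI: x̄ ± margin = 102 ± 5.1044
CI: (96.8956, 107.1044)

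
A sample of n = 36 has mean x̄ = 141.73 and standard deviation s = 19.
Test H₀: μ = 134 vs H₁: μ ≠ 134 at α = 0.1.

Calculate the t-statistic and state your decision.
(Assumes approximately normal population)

df = n - 1 = 35
SE = s/√n = 19/√36 = 3.1667
t = (x̄ - μ₀)/SE = (141.73 - 134)/3.1667 = 2.4410
Critical value: t_{0.05,35} = ±1.690
p-value ≈ 0.0198
Decision: reject H₀

Answer: t = 2.4410, reject H₀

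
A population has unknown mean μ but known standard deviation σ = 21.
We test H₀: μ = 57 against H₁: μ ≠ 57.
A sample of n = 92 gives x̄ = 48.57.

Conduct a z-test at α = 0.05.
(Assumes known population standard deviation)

Answer: z = -3.8504, reject H₀

Derivation:
Standard error: SE = σ/√n = 21/√92 = 2.1894
z-statistic: z = (x̄ - μ₀)/SE = (48.57 - 57)/2.1894 = -3.8504
Critical value: ±1.960
p-value = 0.0001
Decision: reject H₀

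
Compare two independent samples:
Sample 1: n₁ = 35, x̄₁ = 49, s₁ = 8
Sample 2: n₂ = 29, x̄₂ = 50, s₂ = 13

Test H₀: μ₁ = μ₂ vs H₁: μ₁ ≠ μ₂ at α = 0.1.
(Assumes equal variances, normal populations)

Answer: t = -0.3773, fail to reject H₀

Derivation:
Pooled variance: s²_p = [34×8² + 28×13²]/(62) = 111.4194
s_p = 10.5555
SE = s_p×√(1/n₁ + 1/n₂) = 10.5555×√(1/35 + 1/29) = 2.6505
t = (x̄₁ - x̄₂)/SE = (49 - 50)/2.6505 = -0.3773
df = 62, t-critical = ±1.670
Decision: fail to reject H₀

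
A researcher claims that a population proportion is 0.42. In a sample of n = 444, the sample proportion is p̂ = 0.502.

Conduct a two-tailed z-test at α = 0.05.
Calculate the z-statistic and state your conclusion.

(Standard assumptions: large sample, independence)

H₀: p = 0.42, H₁: p ≠ 0.42
Standard error: SE = √(p₀(1-p₀)/n) = √(0.42×0.58/444) = 0.023423
z-statistic: z = (p̂ - p₀)/SE = (0.502 - 0.42)/0.023423 = 3.5008
Critical value: z_0.025 = ±1.960
p-value = 0.0005
Decision: reject H₀ at α = 0.05

Answer: z = 3.5008, reject H₀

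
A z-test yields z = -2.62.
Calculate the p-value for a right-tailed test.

Answer: p-value ≈ 0.9956

Derivation:
For z = -2.62:
p = P(Z > -2.62) = 1 - Φ(-2.62) = 0.9956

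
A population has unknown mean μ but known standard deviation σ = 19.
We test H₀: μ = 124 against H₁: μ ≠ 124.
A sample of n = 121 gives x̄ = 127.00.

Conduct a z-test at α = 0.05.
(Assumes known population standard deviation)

Answer: z = 1.7368, fail to reject H₀

Derivation:
Standard error: SE = σ/√n = 19/√121 = 1.7273
z-statistic: z = (x̄ - μ₀)/SE = (127.00 - 124)/1.7273 = 1.7368
Critical value: ±1.960
p-value = 0.0824
Decision: fail to reject H₀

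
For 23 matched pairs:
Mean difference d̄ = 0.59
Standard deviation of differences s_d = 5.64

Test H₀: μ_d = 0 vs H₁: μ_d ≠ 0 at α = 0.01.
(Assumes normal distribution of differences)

df = n - 1 = 22
SE = s_d/√n = 5.64/√23 = 1.1760
t = d̄/SE = 0.59/1.1760 = 0.5017
Critical value: t_{0.005,22} = ±2.819
p-value ≈ 0.6209
Decision: fail to reject H₀

Answer: t = 0.5017, fail to reject H₀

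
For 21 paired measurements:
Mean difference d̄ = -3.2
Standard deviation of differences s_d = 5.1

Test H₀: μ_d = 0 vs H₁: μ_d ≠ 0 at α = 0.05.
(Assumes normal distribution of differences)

Answer: t = -2.8754, reject H₀

Derivation:
df = n - 1 = 20
SE = s_d/√n = 5.1/√21 = 1.1129
t = d̄/SE = -3.2/1.1129 = -2.8754
Critical value: t_{0.025,20} = ±2.086
p-value ≈ 0.0094
Decision: reject H₀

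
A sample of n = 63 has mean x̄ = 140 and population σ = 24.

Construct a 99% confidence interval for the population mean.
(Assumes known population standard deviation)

Confidence level: 99%, α = 0.01
z_0.005 = 2.576
SE = σ/√n = 24/√63 = 3.0237
Margin of error = 2.576 × 3.0237 = 7.7891
CI: x̄ ± margin = 140 ± 7.7891
CI: (132.2109, 147.7891)

Answer: (132.2109, 147.7891)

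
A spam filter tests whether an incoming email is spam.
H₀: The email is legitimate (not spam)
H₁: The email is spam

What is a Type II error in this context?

Type I error: rejecting H₀ when it is actually true (false positive).
Type II error: failing to reject H₀ when H₁ is actually true (false negative).

Answer: Letting a spam email through to the inbox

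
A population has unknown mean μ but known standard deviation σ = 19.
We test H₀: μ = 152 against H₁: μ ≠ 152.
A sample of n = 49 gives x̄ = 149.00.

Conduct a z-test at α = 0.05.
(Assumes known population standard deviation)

Standard error: SE = σ/√n = 19/√49 = 2.7143
z-statistic: z = (x̄ - μ₀)/SE = (149.00 - 152)/2.7143 = -1.1053
Critical value: ±1.960
p-value = 0.2690
Decision: fail to reject H₀

Answer: z = -1.1053, fail to reject H₀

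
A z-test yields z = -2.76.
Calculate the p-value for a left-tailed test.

For z = -2.76:
p = P(Z < -2.76) = Φ(-2.76) = 0.0029

Answer: p-value ≈ 0.0029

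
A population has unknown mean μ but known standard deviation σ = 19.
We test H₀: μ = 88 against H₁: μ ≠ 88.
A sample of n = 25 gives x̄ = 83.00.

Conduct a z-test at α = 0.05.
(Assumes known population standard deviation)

Standard error: SE = σ/√n = 19/√25 = 3.8000
z-statistic: z = (x̄ - μ₀)/SE = (83.00 - 88)/3.8000 = -1.3158
Critical value: ±1.960
p-value = 0.1882
Decision: fail to reject H₀

Answer: z = -1.3158, fail to reject H₀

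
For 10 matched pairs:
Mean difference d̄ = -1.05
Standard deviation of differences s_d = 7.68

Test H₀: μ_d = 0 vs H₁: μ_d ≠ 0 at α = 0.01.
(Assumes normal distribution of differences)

df = n - 1 = 9
SE = s_d/√n = 7.68/√10 = 2.4286
t = d̄/SE = -1.05/2.4286 = -0.4323
Critical value: t_{0.005,9} = ±3.250
p-value ≈ 0.6757
Decision: fail to reject H₀

Answer: t = -0.4323, fail to reject H₀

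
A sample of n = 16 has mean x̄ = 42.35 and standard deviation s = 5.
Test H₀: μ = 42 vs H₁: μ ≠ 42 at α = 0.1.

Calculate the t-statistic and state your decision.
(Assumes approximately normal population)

Answer: t = 0.2800, fail to reject H₀

Derivation:
df = n - 1 = 15
SE = s/√n = 5/√16 = 1.2500
t = (x̄ - μ₀)/SE = (42.35 - 42)/1.2500 = 0.2800
Critical value: t_{0.05,15} = ±1.753
p-value ≈ 0.7833
Decision: fail to reject H₀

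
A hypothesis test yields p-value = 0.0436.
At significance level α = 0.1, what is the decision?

Compare p-value to α:
0.0436 < 0.1
Decision: reject H₀

Answer: reject H₀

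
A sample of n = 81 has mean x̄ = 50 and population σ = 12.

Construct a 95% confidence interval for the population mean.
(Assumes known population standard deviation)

Answer: (47.3867, 52.6133)

Derivation:
Confidence level: 95%, α = 0.05
z_0.025 = 1.960
SE = σ/√n = 12/√81 = 1.3333
Margin of error = 1.960 × 1.3333 = 2.6133
CI: x̄ ± margin = 50 ± 2.6133
CI: (47.3867, 52.6133)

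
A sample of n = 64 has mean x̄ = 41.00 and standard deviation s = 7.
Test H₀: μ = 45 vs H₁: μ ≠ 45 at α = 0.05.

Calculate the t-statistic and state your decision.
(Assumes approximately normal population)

Answer: t = -4.5714, reject H₀

Derivation:
df = n - 1 = 63
SE = s/√n = 7/√64 = 0.8750
t = (x̄ - μ₀)/SE = (41.00 - 45)/0.8750 = -4.5714
Critical value: t_{0.025,63} = ±1.998
p-value < 0.0001
Decision: reject H₀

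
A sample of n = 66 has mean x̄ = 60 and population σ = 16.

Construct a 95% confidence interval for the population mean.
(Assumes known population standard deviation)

Confidence level: 95%, α = 0.05
z_0.025 = 1.960
SE = σ/√n = 16/√66 = 1.9695
Margin of error = 1.960 × 1.9695 = 3.8602
CI: x̄ ± margin = 60 ± 3.8602
CI: (56.1398, 63.8602)

Answer: (56.1398, 63.8602)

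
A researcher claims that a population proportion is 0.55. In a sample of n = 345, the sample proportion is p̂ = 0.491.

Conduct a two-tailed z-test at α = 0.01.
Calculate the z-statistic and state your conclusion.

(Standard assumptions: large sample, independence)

Answer: z = -2.2028, fail to reject H₀

Derivation:
H₀: p = 0.55, H₁: p ≠ 0.55
Standard error: SE = √(p₀(1-p₀)/n) = √(0.55×0.45/345) = 0.026784
z-statistic: z = (p̂ - p₀)/SE = (0.491 - 0.55)/0.026784 = -2.2028
Critical value: z_0.005 = ±2.576
p-value = 0.0276
Decision: fail to reject H₀ at α = 0.01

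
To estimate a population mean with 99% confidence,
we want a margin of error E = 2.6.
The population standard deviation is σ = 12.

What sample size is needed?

Answer: n = 142

Derivation:
z_0.005 = 2.576
n = (z×σ/E)² = (2.576×12/2.6)²
n = 141.3538
Round up: n = 142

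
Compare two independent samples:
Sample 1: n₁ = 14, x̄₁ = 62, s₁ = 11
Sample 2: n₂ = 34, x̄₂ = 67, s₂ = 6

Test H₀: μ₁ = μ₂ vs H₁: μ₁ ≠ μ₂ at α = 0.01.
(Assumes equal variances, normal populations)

Pooled variance: s²_p = [13×11² + 33×6²]/(46) = 60.0217
s_p = 7.7474
SE = s_p×√(1/n₁ + 1/n₂) = 7.7474×√(1/14 + 1/34) = 2.4602
t = (x̄₁ - x̄₂)/SE = (62 - 67)/2.4602 = -2.0324
df = 46, t-critical = ±2.687
Decision: fail to reject H₀

Answer: t = -2.0324, fail to reject H₀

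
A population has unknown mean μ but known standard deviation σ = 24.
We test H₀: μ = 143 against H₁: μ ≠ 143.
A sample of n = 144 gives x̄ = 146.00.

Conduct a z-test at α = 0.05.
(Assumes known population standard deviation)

Answer: z = 1.5000, fail to reject H₀

Derivation:
Standard error: SE = σ/√n = 24/√144 = 2.0000
z-statistic: z = (x̄ - μ₀)/SE = (146.00 - 143)/2.0000 = 1.5000
Critical value: ±1.960
p-value = 0.1336
Decision: fail to reject H₀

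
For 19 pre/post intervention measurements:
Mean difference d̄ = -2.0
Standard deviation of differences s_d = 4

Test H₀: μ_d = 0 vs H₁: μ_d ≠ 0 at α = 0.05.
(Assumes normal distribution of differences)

Answer: t = -2.1794, reject H₀

Derivation:
df = n - 1 = 18
SE = s_d/√n = 4/√19 = 0.9177
t = d̄/SE = -2.0/0.9177 = -2.1794
Critical value: t_{0.025,18} = ±2.101
p-value ≈ 0.0428
Decision: reject H₀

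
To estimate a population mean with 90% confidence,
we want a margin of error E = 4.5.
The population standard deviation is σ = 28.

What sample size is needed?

Answer: n = 105

Derivation:
z_0.05 = 1.645
n = (z×σ/E)² = (1.645×28/4.5)²
n = 104.7666
Round up: n = 105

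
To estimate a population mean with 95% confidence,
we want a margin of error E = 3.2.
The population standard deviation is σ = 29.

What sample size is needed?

Answer: n = 316

Derivation:
z_0.025 = 1.960
n = (z×σ/E)² = (1.960×29/3.2)²
n = 315.5064
Round up: n = 316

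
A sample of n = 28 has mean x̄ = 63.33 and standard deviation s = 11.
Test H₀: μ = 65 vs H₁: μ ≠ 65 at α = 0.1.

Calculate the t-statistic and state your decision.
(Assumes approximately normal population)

Answer: t = -0.8033, fail to reject H₀

Derivation:
df = n - 1 = 27
SE = s/√n = 11/√28 = 2.0788
t = (x̄ - μ₀)/SE = (63.33 - 65)/2.0788 = -0.8033
Critical value: t_{0.05,27} = ±1.703
p-value ≈ 0.4288
Decision: fail to reject H₀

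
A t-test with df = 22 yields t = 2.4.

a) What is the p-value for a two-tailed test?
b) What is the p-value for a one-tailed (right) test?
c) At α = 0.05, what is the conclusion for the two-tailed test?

Using t-distribution with df = 22:
a) Two-tailed: p = 2×P(T > 2.4) = 0.0253
b) One-tailed: p = P(T > 2.4) = 0.0126
c) 0.0253 < 0.05, reject H₀

Answer: a) 0.0253, b) 0.0126, c) reject H₀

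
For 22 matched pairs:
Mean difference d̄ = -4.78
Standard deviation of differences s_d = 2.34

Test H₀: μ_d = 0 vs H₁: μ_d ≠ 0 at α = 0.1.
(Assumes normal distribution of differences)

Answer: t = -9.5811, reject H₀

Derivation:
df = n - 1 = 21
SE = s_d/√n = 2.34/√22 = 0.4989
t = d̄/SE = -4.78/0.4989 = -9.5811
Critical value: t_{0.05,21} = ±1.721
p-value < 0.0001
Decision: reject H₀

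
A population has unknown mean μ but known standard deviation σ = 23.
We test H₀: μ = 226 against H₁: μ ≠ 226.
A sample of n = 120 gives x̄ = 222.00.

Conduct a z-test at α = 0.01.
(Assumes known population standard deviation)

Answer: z = -1.9051, fail to reject H₀

Derivation:
Standard error: SE = σ/√n = 23/√120 = 2.0996
z-statistic: z = (x̄ - μ₀)/SE = (222.00 - 226)/2.0996 = -1.9051
Critical value: ±2.576
p-value = 0.0568
Decision: fail to reject H₀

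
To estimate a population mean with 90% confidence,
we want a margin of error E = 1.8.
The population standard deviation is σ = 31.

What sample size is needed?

Answer: n = 803

Derivation:
z_0.05 = 1.645
n = (z×σ/E)² = (1.645×31/1.8)²
n = 802.6204
Round up: n = 803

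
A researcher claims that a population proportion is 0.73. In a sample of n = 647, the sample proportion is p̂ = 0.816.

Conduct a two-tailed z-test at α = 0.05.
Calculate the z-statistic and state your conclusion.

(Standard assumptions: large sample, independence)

H₀: p = 0.73, H₁: p ≠ 0.73
Standard error: SE = √(p₀(1-p₀)/n) = √(0.73×0.27/647) = 0.017454
z-statistic: z = (p̂ - p₀)/SE = (0.816 - 0.73)/0.017454 = 4.9272
Critical value: z_0.025 = ±1.960
p-value < 0.0001
Decision: reject H₀ at α = 0.05

Answer: z = 4.9272, reject H₀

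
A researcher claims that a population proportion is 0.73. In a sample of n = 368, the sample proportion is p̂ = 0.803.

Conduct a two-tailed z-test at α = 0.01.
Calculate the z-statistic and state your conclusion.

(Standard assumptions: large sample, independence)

Answer: z = 3.1543, reject H₀

Derivation:
H₀: p = 0.73, H₁: p ≠ 0.73
Standard error: SE = √(p₀(1-p₀)/n) = √(0.73×0.27/368) = 0.023143
z-statistic: z = (p̂ - p₀)/SE = (0.803 - 0.73)/0.023143 = 3.1543
Critical value: z_0.005 = ±2.576
p-value = 0.0016
Decision: reject H₀ at α = 0.01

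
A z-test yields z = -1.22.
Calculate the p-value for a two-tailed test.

Answer: p-value ≈ 0.2225

Derivation:
For z = -1.22:
p = 2×P(Z > |-1.22|) = 2×(1 - Φ(1.22)) = 0.2225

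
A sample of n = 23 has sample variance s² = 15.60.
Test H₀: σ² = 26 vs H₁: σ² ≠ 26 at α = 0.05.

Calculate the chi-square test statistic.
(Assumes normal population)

Answer: χ² = 13.2000, fail to reject H₀

Derivation:
df = n - 1 = 22
χ² = (n-1)s²/σ₀² = 22×15.60/26 = 13.2000
Critical values: χ²_{0.975,22} = 10.982, χ²_{0.025,22} = 36.781
Rejection region: χ² < 10.982 or χ² > 36.781
Decision: fail to reject H₀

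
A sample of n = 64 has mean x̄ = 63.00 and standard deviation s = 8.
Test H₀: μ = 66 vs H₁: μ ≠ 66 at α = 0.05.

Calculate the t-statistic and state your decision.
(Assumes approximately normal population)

Answer: t = -3.0000, reject H₀

Derivation:
df = n - 1 = 63
SE = s/√n = 8/√64 = 1.0000
t = (x̄ - μ₀)/SE = (63.00 - 66)/1.0000 = -3.0000
Critical value: t_{0.025,63} = ±1.998
p-value ≈ 0.0039
Decision: reject H₀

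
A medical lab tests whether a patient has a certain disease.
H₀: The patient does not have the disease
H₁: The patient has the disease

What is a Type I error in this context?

Type I error (α): Rejecting H₀ when H₀ is true
Type II error (β): Failing to reject H₀ when H₁ is true

Answer: Diagnosing a healthy patient as having the disease (false positive)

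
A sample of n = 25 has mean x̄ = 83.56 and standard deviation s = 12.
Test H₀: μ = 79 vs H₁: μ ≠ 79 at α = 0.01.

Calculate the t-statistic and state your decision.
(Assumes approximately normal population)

Answer: t = 1.9000, fail to reject H₀

Derivation:
df = n - 1 = 24
SE = s/√n = 12/√25 = 2.4000
t = (x̄ - μ₀)/SE = (83.56 - 79)/2.4000 = 1.9000
Critical value: t_{0.005,24} = ±2.797
p-value ≈ 0.0695
Decision: fail to reject H₀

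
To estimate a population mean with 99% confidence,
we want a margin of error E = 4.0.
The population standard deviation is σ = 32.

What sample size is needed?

z_0.005 = 2.576
n = (z×σ/E)² = (2.576×32/4.0)²
n = 424.6897
Round up: n = 425

Answer: n = 425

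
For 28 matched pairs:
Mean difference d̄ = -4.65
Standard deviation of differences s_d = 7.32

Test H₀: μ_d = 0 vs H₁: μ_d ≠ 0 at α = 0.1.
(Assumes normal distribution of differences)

df = n - 1 = 27
SE = s_d/√n = 7.32/√28 = 1.3833
t = d̄/SE = -4.65/1.3833 = -3.3615
Critical value: t_{0.05,27} = ±1.703
p-value ≈ 0.0023
Decision: reject H₀

Answer: t = -3.3615, reject H₀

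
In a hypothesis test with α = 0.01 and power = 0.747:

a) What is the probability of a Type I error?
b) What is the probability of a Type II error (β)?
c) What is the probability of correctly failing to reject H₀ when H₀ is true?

a) Type I error probability = α = 0.01
b) Power = P(reject H₀ | H₁ true) = 1 - β = 0.747, so Type II error probability = β = 1 - Power = 0.253
c) P(fail to reject H₀ | H₀ true) = 1 - α = 0.99

Answer: a) 0.01, b) 0.253, c) 0.99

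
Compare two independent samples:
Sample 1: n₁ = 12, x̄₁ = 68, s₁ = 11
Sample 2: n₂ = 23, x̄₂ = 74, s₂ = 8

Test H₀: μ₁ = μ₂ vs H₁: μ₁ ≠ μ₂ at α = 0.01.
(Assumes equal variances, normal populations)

Pooled variance: s²_p = [11×11² + 22×8²]/(33) = 83.0000
s_p = 9.1104
SE = s_p×√(1/n₁ + 1/n₂) = 9.1104×√(1/12 + 1/23) = 3.2443
t = (x̄₁ - x̄₂)/SE = (68 - 74)/3.2443 = -1.8494
df = 33, t-critical = ±2.733
Decision: fail to reject H₀

Answer: t = -1.8494, fail to reject H₀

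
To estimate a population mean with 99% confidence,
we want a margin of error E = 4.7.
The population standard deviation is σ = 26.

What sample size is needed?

Answer: n = 204

Derivation:
z_0.005 = 2.576
n = (z×σ/E)² = (2.576×26/4.7)²
n = 203.0686
Round up: n = 204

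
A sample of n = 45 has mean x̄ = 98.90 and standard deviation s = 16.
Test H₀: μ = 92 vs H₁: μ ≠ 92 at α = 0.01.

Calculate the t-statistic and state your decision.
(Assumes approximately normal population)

Answer: t = 2.8930, reject H₀

Derivation:
df = n - 1 = 44
SE = s/√n = 16/√45 = 2.3851
t = (x̄ - μ₀)/SE = (98.90 - 92)/2.3851 = 2.8930
Critical value: t_{0.005,44} = ±2.692
p-value ≈ 0.0059
Decision: reject H₀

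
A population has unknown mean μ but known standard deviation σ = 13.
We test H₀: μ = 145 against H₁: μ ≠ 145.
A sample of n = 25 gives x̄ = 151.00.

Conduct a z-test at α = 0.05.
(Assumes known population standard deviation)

Answer: z = 2.3077, reject H₀

Derivation:
Standard error: SE = σ/√n = 13/√25 = 2.6000
z-statistic: z = (x̄ - μ₀)/SE = (151.00 - 145)/2.6000 = 2.3077
Critical value: ±1.960
p-value = 0.0210
Decision: reject H₀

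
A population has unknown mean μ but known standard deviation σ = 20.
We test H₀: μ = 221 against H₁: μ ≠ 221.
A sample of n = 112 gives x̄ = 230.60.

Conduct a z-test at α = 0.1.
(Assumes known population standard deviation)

Answer: z = 5.0799, reject H₀

Derivation:
Standard error: SE = σ/√n = 20/√112 = 1.8898
z-statistic: z = (x̄ - μ₀)/SE = (230.60 - 221)/1.8898 = 5.0799
Critical value: ±1.645
p-value < 0.0001
Decision: reject H₀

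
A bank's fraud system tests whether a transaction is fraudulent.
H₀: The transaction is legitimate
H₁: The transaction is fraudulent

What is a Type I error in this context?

Answer: Blocking a legitimate transaction as fraud

Derivation:
Type I error (α): Rejecting H₀ when H₀ is true
Type II error (β): Failing to reject H₀ when H₁ is true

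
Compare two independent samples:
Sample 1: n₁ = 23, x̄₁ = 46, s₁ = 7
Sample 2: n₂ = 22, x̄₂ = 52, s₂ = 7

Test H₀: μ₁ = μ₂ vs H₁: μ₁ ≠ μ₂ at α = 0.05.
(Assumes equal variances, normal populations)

Answer: t = -2.8743, reject H₀

Derivation:
Pooled variance: s²_p = [22×7² + 21×7²]/(43) = 49.0000
s_p = 7.0000
SE = s_p×√(1/n₁ + 1/n₂) = 7.0000×√(1/23 + 1/22) = 2.0875
t = (x̄₁ - x̄₂)/SE = (46 - 52)/2.0875 = -2.8743
df = 43, t-critical = ±2.017
Decision: reject H₀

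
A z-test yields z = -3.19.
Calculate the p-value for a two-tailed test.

For z = -3.19:
p = 2×P(Z > |-3.19|) = 2×(1 - Φ(3.19)) = 0.0014

Answer: p-value ≈ 0.0014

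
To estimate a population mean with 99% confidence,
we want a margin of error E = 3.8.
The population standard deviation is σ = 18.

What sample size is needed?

z_0.005 = 2.576
n = (z×σ/E)² = (2.576×18/3.8)²
n = 148.8914
Round up: n = 149

Answer: n = 149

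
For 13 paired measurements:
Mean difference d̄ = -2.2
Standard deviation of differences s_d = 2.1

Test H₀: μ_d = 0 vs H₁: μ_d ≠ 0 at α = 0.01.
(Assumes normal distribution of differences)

Answer: t = -3.7775, reject H₀

Derivation:
df = n - 1 = 12
SE = s_d/√n = 2.1/√13 = 0.5824
t = d̄/SE = -2.2/0.5824 = -3.7775
Critical value: t_{0.005,12} = ±3.055
p-value ≈ 0.0026
Decision: reject H₀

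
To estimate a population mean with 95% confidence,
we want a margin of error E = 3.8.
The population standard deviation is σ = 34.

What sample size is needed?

Answer: n = 308

Derivation:
z_0.025 = 1.960
n = (z×σ/E)² = (1.960×34/3.8)²
n = 307.5408
Round up: n = 308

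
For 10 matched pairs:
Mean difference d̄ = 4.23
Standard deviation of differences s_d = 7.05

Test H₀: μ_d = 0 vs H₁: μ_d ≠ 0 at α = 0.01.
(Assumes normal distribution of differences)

df = n - 1 = 9
SE = s_d/√n = 7.05/√10 = 2.2294
t = d̄/SE = 4.23/2.2294 = 1.8974
Critical value: t_{0.005,9} = ±3.250
p-value ≈ 0.0903
Decision: fail to reject H₀

Answer: t = 1.8974, fail to reject H₀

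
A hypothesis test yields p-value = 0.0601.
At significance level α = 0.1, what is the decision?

Compare p-value to α:
0.0601 < 0.1
Decision: reject H₀

Answer: reject H₀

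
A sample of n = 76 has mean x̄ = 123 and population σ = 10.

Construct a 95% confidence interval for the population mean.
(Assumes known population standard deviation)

Confidence level: 95%, α = 0.05
z_0.025 = 1.960
SE = σ/√n = 10/√76 = 1.1471
Margin of error = 1.960 × 1.1471 = 2.2483
CI: x̄ ± margin = 123 ± 2.2483
CI: (120.7517, 125.2483)

Answer: (120.7517, 125.2483)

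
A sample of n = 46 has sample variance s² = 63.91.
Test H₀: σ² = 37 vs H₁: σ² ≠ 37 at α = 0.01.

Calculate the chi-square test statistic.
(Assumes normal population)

Answer: χ² = 77.7284, reject H₀

Derivation:
df = n - 1 = 45
χ² = (n-1)s²/σ₀² = 45×63.91/37 = 77.7284
Critical values: χ²_{0.995,45} = 24.311, χ²_{0.005,45} = 73.166
Rejection region: χ² < 24.311 or χ² > 73.166
Decision: reject H₀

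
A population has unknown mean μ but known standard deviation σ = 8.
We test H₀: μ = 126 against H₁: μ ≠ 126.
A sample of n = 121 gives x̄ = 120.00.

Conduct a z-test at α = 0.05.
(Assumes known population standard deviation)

Standard error: SE = σ/√n = 8/√121 = 0.7273
z-statistic: z = (x̄ - μ₀)/SE = (120.00 - 126)/0.7273 = -8.2497
Critical value: ±1.960
p-value < 0.0001
Decision: reject H₀

Answer: z = -8.2497, reject H₀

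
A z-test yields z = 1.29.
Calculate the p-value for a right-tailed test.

Answer: p-value ≈ 0.0985

Derivation:
For z = 1.29:
p = P(Z > 1.29) = 1 - Φ(1.29) = 0.0985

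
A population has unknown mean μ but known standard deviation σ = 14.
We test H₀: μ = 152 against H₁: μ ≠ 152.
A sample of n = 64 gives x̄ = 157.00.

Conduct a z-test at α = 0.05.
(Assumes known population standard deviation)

Answer: z = 2.8571, reject H₀

Derivation:
Standard error: SE = σ/√n = 14/√64 = 1.7500
z-statistic: z = (x̄ - μ₀)/SE = (157.00 - 152)/1.7500 = 2.8571
Critical value: ±1.960
p-value = 0.0043
Decision: reject H₀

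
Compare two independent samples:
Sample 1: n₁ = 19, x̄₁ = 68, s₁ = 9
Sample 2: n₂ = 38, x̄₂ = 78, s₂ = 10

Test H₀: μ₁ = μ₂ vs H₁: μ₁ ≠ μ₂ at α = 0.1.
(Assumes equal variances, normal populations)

Pooled variance: s²_p = [18×9² + 37×10²]/(55) = 93.7818
s_p = 9.6841
SE = s_p×√(1/n₁ + 1/n₂) = 9.6841×√(1/19 + 1/38) = 2.7210
t = (x̄₁ - x̄₂)/SE = (68 - 78)/2.7210 = -3.6751
df = 55, t-critical = ±1.673
Decision: reject H₀

Answer: t = -3.6751, reject H₀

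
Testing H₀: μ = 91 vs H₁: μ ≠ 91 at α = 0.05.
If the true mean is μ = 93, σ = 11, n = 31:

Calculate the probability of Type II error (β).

SE = σ/√n = 11/√31 = 1.9757
Critical values: μ₀ ± z_0.025×SE = 91 ± 1.960×1.9757
Acceptance region: (87.1276, 94.8724)
Under H₁ (μ = 93): z_high = (94.8724 - 93)/1.9757 = 0.9477, z_low = (87.1276 - 93)/1.9757 = -2.9723
β = P(not reject | H₁) = Φ(0.9477) - Φ(-2.9723) ≈ 0.8269

Answer: β ≈ 0.8269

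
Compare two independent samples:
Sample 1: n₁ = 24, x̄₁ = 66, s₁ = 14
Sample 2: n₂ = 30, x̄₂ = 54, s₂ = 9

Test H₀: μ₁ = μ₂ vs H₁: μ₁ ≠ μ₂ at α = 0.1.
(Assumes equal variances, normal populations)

Pooled variance: s²_p = [23×14² + 29×9²]/(52) = 131.8654
s_p = 11.4833
SE = s_p×√(1/n₁ + 1/n₂) = 11.4833×√(1/24 + 1/30) = 3.1448
t = (x̄₁ - x̄₂)/SE = (66 - 54)/3.1448 = 3.8158
df = 52, t-critical = ±1.675
Decision: reject H₀

Answer: t = 3.8158, reject H₀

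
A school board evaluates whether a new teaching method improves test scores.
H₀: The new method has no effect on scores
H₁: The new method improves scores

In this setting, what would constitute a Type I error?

Answer: Concluding the new method improves scores when it actually doesn't

Derivation:
Type I error (α): Rejecting H₀ when H₀ is true
Type II error (β): Failing to reject H₀ when H₁ is true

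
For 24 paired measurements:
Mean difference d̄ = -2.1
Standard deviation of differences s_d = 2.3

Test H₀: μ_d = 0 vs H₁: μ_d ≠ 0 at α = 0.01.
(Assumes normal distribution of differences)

Answer: t = -4.4728, reject H₀

Derivation:
df = n - 1 = 23
SE = s_d/√n = 2.3/√24 = 0.4695
t = d̄/SE = -2.1/0.4695 = -4.4728
Critical value: t_{0.005,23} = ±2.807
p-value ≈ 0.0002
Decision: reject H₀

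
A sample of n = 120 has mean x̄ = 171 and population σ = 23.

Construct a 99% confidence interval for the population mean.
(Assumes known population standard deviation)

Answer: (165.5914, 176.4086)

Derivation:
Confidence level: 99%, α = 0.01
z_0.005 = 2.576
SE = σ/√n = 23/√120 = 2.0996
Margin of error = 2.576 × 2.0996 = 5.4086
CI: x̄ ± margin = 171 ± 5.4086
CI: (165.5914, 176.4086)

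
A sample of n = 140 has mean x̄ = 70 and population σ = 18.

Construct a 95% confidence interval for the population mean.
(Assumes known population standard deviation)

Confidence level: 95%, α = 0.05
z_0.025 = 1.960
SE = σ/√n = 18/√140 = 1.5213
Margin of error = 1.960 × 1.5213 = 2.9817
CI: x̄ ± margin = 70 ± 2.9817
CI: (67.0183, 72.9817)

Answer: (67.0183, 72.9817)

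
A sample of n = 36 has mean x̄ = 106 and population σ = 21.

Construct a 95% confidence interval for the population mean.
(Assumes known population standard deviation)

Confidence level: 95%, α = 0.05
z_0.025 = 1.960
SE = σ/√n = 21/√36 = 3.5000
Margin of error = 1.960 × 3.5000 = 6.8600
CI: x̄ ± margin = 106 ± 6.8600
CI: (99.1400, 112.8600)

Answer: (99.1400, 112.8600)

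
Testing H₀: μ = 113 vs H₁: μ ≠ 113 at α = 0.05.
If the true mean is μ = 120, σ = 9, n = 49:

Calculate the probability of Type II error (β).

SE = σ/√n = 9/√49 = 1.2857
Critical values: μ₀ ± z_0.025×SE = 113 ± 1.960×1.2857
Acceptance region: (110.4800, 115.5200)
Under H₁ (μ = 120): z_high = (115.5200 - 120)/1.2857 = -3.4845, z_low = (110.4800 - 120)/1.2857 = -7.4045
β = P(not reject | H₁) = Φ(-3.4845) - Φ(-7.4045) ≈ 0.0002

Answer: β ≈ 0.0002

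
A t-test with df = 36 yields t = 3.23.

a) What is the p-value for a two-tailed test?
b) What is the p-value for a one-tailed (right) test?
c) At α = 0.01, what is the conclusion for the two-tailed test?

Using t-distribution with df = 36:
a) Two-tailed: p = 2×P(T > 3.23) = 0.0026
b) One-tailed: p = P(T > 3.23) = 0.0013
c) 0.0026 < 0.01, reject H₀

Answer: a) 0.0026, b) 0.0013, c) reject H₀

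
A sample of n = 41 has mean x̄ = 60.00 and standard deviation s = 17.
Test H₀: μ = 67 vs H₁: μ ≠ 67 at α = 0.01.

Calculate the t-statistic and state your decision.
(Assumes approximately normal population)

df = n - 1 = 40
SE = s/√n = 17/√41 = 2.6550
t = (x̄ - μ₀)/SE = (60.00 - 67)/2.6550 = -2.6365
Critical value: t_{0.005,40} = ±2.704
p-value ≈ 0.0119
Decision: fail to reject H₀

Answer: t = -2.6365, fail to reject H₀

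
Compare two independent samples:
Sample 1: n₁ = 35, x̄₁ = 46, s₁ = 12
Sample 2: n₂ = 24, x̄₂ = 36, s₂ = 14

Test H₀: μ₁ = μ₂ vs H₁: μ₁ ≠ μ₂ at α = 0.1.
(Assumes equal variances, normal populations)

Answer: t = 2.9376, reject H₀

Derivation:
Pooled variance: s²_p = [34×12² + 23×14²]/(57) = 164.9825
s_p = 12.8446
SE = s_p×√(1/n₁ + 1/n₂) = 12.8446×√(1/35 + 1/24) = 3.4041
t = (x̄₁ - x̄₂)/SE = (46 - 36)/3.4041 = 2.9376
df = 57, t-critical = ±1.672
Decision: reject H₀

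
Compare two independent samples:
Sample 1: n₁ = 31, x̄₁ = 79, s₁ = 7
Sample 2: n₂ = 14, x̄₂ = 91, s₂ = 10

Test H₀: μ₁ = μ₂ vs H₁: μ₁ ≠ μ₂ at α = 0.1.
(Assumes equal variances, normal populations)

Pooled variance: s²_p = [30×7² + 13×10²]/(43) = 64.4186
s_p = 8.0261
SE = s_p×√(1/n₁ + 1/n₂) = 8.0261×√(1/31 + 1/14) = 2.5844
t = (x̄₁ - x̄₂)/SE = (79 - 91)/2.5844 = -4.6432
df = 43, t-critical = ±1.681
Decision: reject H₀

Answer: t = -4.6432, reject H₀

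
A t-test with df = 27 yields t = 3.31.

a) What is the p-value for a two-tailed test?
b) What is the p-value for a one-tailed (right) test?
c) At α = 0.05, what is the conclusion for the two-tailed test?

Using t-distribution with df = 27:
a) Two-tailed: p = 2×P(T > 3.31) = 0.0027
b) One-tailed: p = P(T > 3.31) = 0.0013
c) 0.0027 < 0.05, reject H₀

Answer: a) 0.0027, b) 0.0013, c) reject H₀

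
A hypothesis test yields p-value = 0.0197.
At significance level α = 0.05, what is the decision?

Compare p-value to α:
0.0197 < 0.05
Decision: reject H₀

Answer: reject H₀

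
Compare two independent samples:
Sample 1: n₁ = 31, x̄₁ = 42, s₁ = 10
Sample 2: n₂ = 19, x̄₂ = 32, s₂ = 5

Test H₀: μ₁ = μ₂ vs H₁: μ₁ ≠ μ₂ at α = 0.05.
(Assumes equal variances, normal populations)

Answer: t = 4.0484, reject H₀

Derivation:
Pooled variance: s²_p = [30×10² + 18×5²]/(48) = 71.8750
s_p = 8.4779
SE = s_p×√(1/n₁ + 1/n₂) = 8.4779×√(1/31 + 1/19) = 2.4701
t = (x̄₁ - x̄₂)/SE = (42 - 32)/2.4701 = 4.0484
df = 48, t-critical = ±2.011
Decision: reject H₀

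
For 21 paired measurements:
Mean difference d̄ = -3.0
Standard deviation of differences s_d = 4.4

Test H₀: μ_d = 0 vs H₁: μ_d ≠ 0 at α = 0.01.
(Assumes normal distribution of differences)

Answer: t = -3.1243, reject H₀

Derivation:
df = n - 1 = 20
SE = s_d/√n = 4.4/√21 = 0.9602
t = d̄/SE = -3.0/0.9602 = -3.1243
Critical value: t_{0.005,20} = ±2.845
p-value ≈ 0.0053
Decision: reject H₀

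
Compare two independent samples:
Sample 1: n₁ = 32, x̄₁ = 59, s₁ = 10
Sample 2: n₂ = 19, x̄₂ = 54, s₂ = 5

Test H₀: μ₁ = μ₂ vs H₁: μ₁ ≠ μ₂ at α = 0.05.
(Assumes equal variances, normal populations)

Answer: t = 2.0282, reject H₀

Derivation:
Pooled variance: s²_p = [31×10² + 18×5²]/(49) = 72.4490
s_p = 8.5117
SE = s_p×√(1/n₁ + 1/n₂) = 8.5117×√(1/32 + 1/19) = 2.4652
t = (x̄₁ - x̄₂)/SE = (59 - 54)/2.4652 = 2.0282
df = 49, t-critical = ±2.010
Decision: reject H₀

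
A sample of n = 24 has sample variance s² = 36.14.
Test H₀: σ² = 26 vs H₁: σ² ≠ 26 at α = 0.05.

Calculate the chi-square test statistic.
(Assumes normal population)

df = n - 1 = 23
χ² = (n-1)s²/σ₀² = 23×36.14/26 = 31.9700
Critical values: χ²_{0.975,23} = 11.689, χ²_{0.025,23} = 38.076
Rejection region: χ² < 11.689 or χ² > 38.076
Decision: fail to reject H₀

Answer: χ² = 31.9700, fail to reject H₀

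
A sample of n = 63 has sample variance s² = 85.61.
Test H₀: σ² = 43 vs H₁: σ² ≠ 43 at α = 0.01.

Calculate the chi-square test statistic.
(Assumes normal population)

Answer: χ² = 123.4377, reject H₀

Derivation:
df = n - 1 = 62
χ² = (n-1)s²/σ₀² = 62×85.61/43 = 123.4377
Critical values: χ²_{0.995,62} = 37.068, χ²_{0.005,62} = 94.419
Rejection region: χ² < 37.068 or χ² > 94.419
Decision: reject H₀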